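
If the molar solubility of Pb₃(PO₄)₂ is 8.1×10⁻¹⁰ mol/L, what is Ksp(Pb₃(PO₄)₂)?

Ksp = 3.8×10⁻⁴⁴

Pb₃(PO₄)₂(s) ⇌ 3 Pb²⁺(aq) + 2 PO₄³⁻(aq)
Let s be the molar solubility. Then [Pb²⁺] = 3s and [PO₄³⁻] = 2s.
Ksp = [Pb²⁺]^3[PO₄³⁻]^2 = (3s)^3 · (2s)^2 = 108s^5
Ksp = 108 × (8.1×10⁻¹⁰)^5 = 3.8×10⁻⁴⁴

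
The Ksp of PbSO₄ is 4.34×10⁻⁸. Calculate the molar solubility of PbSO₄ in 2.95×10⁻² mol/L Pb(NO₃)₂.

1.47×10⁻⁶ M

PbSO₄(s) ⇌ Pb²⁺(aq) + SO₄²⁻(aq)
Pb²⁺ is already present at 2.95×10⁻² mol/L. If s mol/L of PbSO₄ dissolves, [SO₄²⁻] = s while [Pb²⁺] ≈ 2.95×10⁻² mol/L.
Ksp = [Pb²⁺][SO₄²⁻] = (2.95×10⁻²)s
s = 4.34×10⁻⁸ / (2.95×10⁻²) = 1.47×10⁻⁶
s = 1.47×10⁻⁶ mol/L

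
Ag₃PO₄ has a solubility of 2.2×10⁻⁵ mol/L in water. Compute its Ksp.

Ksp = 6.3×10⁻¹⁸

Ag₃PO₄(s) ⇌ 3 Ag⁺(aq) + PO₄³⁻(aq)
For each mole of Ag₃PO₄ that dissolves per liter, [Ag⁺] = 3s and [PO₄³⁻] = s; let s denote this solubility.
Ksp = [Ag⁺]^3[PO₄³⁻] = (3s)^3 · s = 27s^4
Ksp = 27 × (2.2×10⁻⁵)^4 = 6.3×10⁻¹⁸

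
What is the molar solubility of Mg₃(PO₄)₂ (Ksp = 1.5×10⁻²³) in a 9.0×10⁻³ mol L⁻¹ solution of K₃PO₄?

Mg₃(PO₄)₂(s) ⇌ 3 Mg²⁺(aq) + 2 PO₄³⁻(aq)
With PO₄³⁻ already at 9.0×10⁻³ mol L⁻¹ and s small, take [PO₄³⁻] ≈ 9.0×10⁻³ mol L⁻¹ and [Mg²⁺] = 3s.
Ksp = [Mg²⁺]^3[PO₄³⁻]^2 = (3s)^3(9.0×10⁻³)^2
(3s)^3 = 1.5×10⁻²³ / (9.0×10⁻³)^2 = 1.9×10⁻¹⁹
s = 1.9×10⁻⁷ mol L⁻¹

1.9×10⁻⁷ M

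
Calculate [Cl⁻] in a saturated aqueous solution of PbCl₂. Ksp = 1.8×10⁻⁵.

3.3×10⁻² M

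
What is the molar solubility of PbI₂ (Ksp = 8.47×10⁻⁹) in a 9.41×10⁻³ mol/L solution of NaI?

PbI₂(s) ⇌ Pb²⁺(aq) + 2 I⁻(aq)
Let s be the solubility of PbI₂ here. The common ion gives [I⁻] ≈ 9.41×10⁻³ mol/L, and [Pb²⁺] = s.
Ksp = [Pb²⁺][I⁻]^2 = s(9.41×10⁻³)^2
s = 8.47×10⁻⁹ / (9.41×10⁻³)^2 = 9.57×10⁻⁵
s = 9.57×10⁻⁵ mol/L

9.57×10⁻⁵ M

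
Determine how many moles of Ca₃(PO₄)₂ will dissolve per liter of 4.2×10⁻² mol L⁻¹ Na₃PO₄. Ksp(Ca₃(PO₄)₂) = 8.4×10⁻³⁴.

Ca₃(PO₄)₂(s) ⇌ 3 Ca²⁺(aq) + 2 PO₄³⁻(aq)
PO₄³⁻ is already present at 4.2×10⁻² mol L⁻¹. If s mol/L of Ca₃(PO₄)₂ dissolves, [Ca²⁺] = 3s while [PO₄³⁻] ≈ 4.2×10⁻² mol L⁻¹.
Ksp = [Ca²⁺]^3[PO₄³⁻]^2 = (3s)^3(4.2×10⁻²)^2
(3s)^3 = 8.4×10⁻³⁴ / (4.2×10⁻²)^2 = 4.8×10⁻³¹
s = 2.6×10⁻¹¹ mol L⁻¹

2.6×10⁻¹¹ M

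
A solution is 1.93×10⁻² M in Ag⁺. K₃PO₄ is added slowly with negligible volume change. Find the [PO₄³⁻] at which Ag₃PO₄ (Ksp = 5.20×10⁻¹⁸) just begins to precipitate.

7.23×10⁻¹³ M

Precipitation begins when Q = Ksp.
Ag₃PO₄(s) ⇌ 3 Ag⁺(aq) + PO₄³⁻(aq)
Ksp = [Ag⁺]^3[PO₄³⁻] = [PO₄³⁻](1.93×10⁻²)^3
[PO₄³⁻] = 5.20×10⁻¹⁸ / (1.93×10⁻²)^3 = 7.23×10⁻¹³
[PO₄³⁻] = 7.23×10⁻¹³ M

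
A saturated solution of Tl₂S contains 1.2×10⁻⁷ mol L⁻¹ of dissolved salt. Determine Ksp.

Ksp = 6.9×10⁻²¹

Tl₂S(s) ⇌ 2 Tl⁺(aq) + S²⁻(aq)
For each mole of Tl₂S that dissolves per liter, [Tl⁺] = 2s and [S²⁻] = s; let s denote this solubility.
Ksp = [Tl⁺]^2[S²⁻] = (2s)^2 · s = 4s^3
Ksp = 4 × (1.2×10⁻⁷)^3 = 6.9×10⁻²¹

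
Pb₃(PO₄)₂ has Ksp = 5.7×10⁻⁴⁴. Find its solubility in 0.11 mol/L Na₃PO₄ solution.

Pb₃(PO₄)₂(s) ⇌ 3 Pb²⁺(aq) + 2 PO₄³⁻(aq)
With PO₄³⁻ already at 0.11 mol/L and s small, take [PO₄³⁻] ≈ 0.11 mol/L and [Pb²⁺] = 3s.
Ksp = [Pb²⁺]^3[PO₄³⁻]^2 = (3s)^3(0.11)^2
(3s)^3 = 5.7×10⁻⁴⁴ / (0.11)^2 = 4.7×10⁻⁴²
s = 5.6×10⁻¹⁵ mol/L

5.6×10⁻¹⁵ M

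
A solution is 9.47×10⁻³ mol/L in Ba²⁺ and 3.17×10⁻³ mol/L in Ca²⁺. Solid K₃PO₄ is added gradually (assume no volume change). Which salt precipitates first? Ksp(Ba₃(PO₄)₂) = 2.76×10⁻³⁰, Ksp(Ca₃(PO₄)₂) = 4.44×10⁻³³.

Ca₃(PO₄)₂

Each salt precipitates once Q = Ksp for that salt.
For Ba₃(PO₄)₂: [PO₄³⁻] = (Ksp/[Ba²⁺]^3)^(1/2) = 1.80×10⁻¹² mol/L
For Ca₃(PO₄)₂: [PO₄³⁻] = (Ksp/[Ca²⁺]^3)^(1/2) = 3.73×10⁻¹³ mol/L
Ca₃(PO₄)₂ requires the lower [PO₄³⁻], so it precipitates first.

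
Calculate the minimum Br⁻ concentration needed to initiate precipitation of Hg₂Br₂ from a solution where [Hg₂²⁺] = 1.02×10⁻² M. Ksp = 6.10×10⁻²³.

7.73×10⁻¹¹ M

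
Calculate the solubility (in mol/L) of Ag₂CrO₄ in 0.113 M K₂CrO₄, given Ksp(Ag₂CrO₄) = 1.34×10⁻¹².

1.72×10⁻⁶ M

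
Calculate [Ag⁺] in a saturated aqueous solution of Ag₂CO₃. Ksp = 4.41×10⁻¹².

Ag₂CO₃(s) ⇌ 2 Ag⁺(aq) + CO₃²⁻(aq)
With molar solubility s: [Ag⁺] = 2s, [CO₃²⁻] = s.
Ksp = [Ag⁺]^2[CO₃²⁻] = (2s)^2 · s = 4s^3 = 4.41×10⁻¹²
s = 1.03×10⁻⁴ mol/L
[Ag⁺] = 2s = 2.07×10⁻⁴ mol/L

2.07×10⁻⁴ M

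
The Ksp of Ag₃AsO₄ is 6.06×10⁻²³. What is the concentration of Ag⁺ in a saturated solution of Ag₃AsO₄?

Ag₃AsO₄(s) ⇌ 3 Ag⁺(aq) + AsO₄³⁻(aq)
If s mol/L of Ag₃AsO₄ dissolves, [Ag⁺] = 3s and [AsO₄³⁻] = s.
Ksp = [Ag⁺]^3[AsO₄³⁻] = (3s)^3 · s = 27s^4 = 6.06×10⁻²³
s = 1.22×10⁻⁶ mol/L
[Ag⁺] = 3s = 3.67×10⁻⁶ mol/L

3.67×10⁻⁶ M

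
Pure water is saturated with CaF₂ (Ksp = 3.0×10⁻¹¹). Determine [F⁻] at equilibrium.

CaF₂(s) ⇌ Ca²⁺(aq) + 2 F⁻(aq)
For each mole of CaF₂ that dissolves per liter, [Ca²⁺] = s and [F⁻] = 2s; let s denote this solubility.
Ksp = [Ca²⁺][F⁻]^2 = s · (2s)^2 = 4s^3 = 3.0×10⁻¹¹
s = 2.0×10⁻⁴ M
[F⁻] = 2s = 3.9×10⁻⁴ M

3.9×10⁻⁴ M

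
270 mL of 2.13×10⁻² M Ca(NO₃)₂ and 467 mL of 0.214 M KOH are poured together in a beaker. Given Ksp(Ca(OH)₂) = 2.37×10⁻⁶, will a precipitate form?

Yes

After mixing, V = 270 mL + 467 mL = 737 mL.
[Ca²⁺] = (2.13×10⁻²)(270)/737 = 7.80×10⁻³ M
[OH⁻] = (0.214)(467)/737 = 0.136 M
Q = [Ca²⁺][OH⁻]^2 = 1.43×10⁻⁴
Because Q > Ksp (1.43×10⁻⁴ vs 2.37×10⁻⁶), a precipitate of Ca(OH)₂ forms.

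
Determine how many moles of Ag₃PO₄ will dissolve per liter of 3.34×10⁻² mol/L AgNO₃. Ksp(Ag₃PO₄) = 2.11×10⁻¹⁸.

Ag₃PO₄(s) ⇌ 3 Ag⁺(aq) + PO₄³⁻(aq)
Ag⁺ is already present at 3.34×10⁻² mol/L. If s mol/L of Ag₃PO₄ dissolves, [PO₄³⁻] = s while [Ag⁺] ≈ 3.34×10⁻² mol/L.
Ksp = [Ag⁺]^3[PO₄³⁻] = (3.34×10⁻²)^3s
s = 2.11×10⁻¹⁸ / (3.34×10⁻²)^3 = 5.66×10⁻¹⁴
s = 5.66×10⁻¹⁴ mol/L

5.66×10⁻¹⁴ M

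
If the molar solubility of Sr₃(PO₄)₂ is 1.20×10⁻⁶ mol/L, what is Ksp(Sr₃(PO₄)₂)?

Ksp = 2.69×10⁻²⁸

Sr₃(PO₄)₂(s) ⇌ 3 Sr²⁺(aq) + 2 PO₄³⁻(aq)
Call the molar solubility s, so that [Sr²⁺] = 3s and [PO₄³⁻] = 2s.
Ksp = [Sr²⁺]^3[PO₄³⁻]^2 = (3s)^3 · (2s)^2 = 108s^5
Ksp = 108 × (1.20×10⁻⁶)^5 = 2.69×10⁻²⁸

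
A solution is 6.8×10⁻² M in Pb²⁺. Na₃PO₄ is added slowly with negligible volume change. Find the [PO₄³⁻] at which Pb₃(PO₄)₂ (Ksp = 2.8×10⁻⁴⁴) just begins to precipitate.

9.4×10⁻²¹ M

Precipitation begins when Q = Ksp.
Pb₃(PO₄)₂(s) ⇌ 3 Pb²⁺(aq) + 2 PO₄³⁻(aq)
Ksp = [Pb²⁺]^3[PO₄³⁻]^2 = [PO₄³⁻]^2(6.8×10⁻²)^3
[PO₄³⁻]^2 = 2.8×10⁻⁴⁴ / (6.8×10⁻²)^3 = 8.9×10⁻⁴¹
[PO₄³⁻] = 9.4×10⁻²¹ M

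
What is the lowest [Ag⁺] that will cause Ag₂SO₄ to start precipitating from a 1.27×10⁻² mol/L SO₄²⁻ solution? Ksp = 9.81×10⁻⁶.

Precipitation begins when Q = Ksp.
Ag₂SO₄(s) ⇌ 2 Ag⁺(aq) + SO₄²⁻(aq)
Ksp = [Ag⁺]^2[SO₄²⁻] = [Ag⁺]^2(1.27×10⁻²)
[Ag⁺]^2 = 9.81×10⁻⁶ / (1.27×10⁻²) = 7.72×10⁻⁴
[Ag⁺] = 2.78×10⁻² mol/L

2.78×10⁻² M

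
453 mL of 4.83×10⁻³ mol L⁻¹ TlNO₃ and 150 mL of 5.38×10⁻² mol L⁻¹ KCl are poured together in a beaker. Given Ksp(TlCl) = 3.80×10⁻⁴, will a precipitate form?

No

The combined volume is 603 mL.
[Tl⁺] = (4.83×10⁻³)(453)/603 = 3.63×10⁻³ mol L⁻¹
[Cl⁻] = (5.38×10⁻²)(150)/603 = 1.34×10⁻² mol L⁻¹
Q = [Tl⁺][Cl⁻] = 4.86×10⁻⁵
Since Q (4.86×10⁻⁵) is less than Ksp (3.80×10⁻⁴), no TlCl precipitates.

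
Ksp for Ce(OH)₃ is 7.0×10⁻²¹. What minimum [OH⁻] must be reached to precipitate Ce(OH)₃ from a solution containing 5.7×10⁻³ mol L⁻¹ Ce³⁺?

1.1×10⁻⁶ M

Precipitation begins when Q = Ksp.
Ce(OH)₃(s) ⇌ Ce³⁺(aq) + 3 OH⁻(aq)
Ksp = [Ce³⁺][OH⁻]^3 = [OH⁻]^3(5.7×10⁻³)
[OH⁻]^3 = 7.0×10⁻²¹ / (5.7×10⁻³) = 1.2×10⁻¹⁸
[OH⁻] = 1.1×10⁻⁶ mol L⁻¹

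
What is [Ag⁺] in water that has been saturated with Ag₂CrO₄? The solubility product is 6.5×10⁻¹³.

1.1×10⁻⁴ M

Ag₂CrO₄(s) ⇌ 2 Ag⁺(aq) + CrO₄²⁻(aq)
With molar solubility s: [Ag⁺] = 2s, [CrO₄²⁻] = s.
Ksp = [Ag⁺]^2[CrO₄²⁻] = (2s)^2 · s = 4s^3 = 6.5×10⁻¹³
s = 5.5×10⁻⁵ mol L⁻¹
[Ag⁺] = 2s = 1.1×10⁻⁴ mol L⁻¹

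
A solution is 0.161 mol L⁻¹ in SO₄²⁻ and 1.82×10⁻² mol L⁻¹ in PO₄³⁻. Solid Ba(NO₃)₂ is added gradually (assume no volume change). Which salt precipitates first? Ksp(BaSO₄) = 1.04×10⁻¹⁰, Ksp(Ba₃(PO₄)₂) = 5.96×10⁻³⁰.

Precipitation begins when Q = Ksp.
For BaSO₄: [Ba²⁺] = (Ksp/[SO₄²⁻]) = 6.46×10⁻¹⁰ mol L⁻¹
For Ba₃(PO₄)₂: [Ba²⁺] = (Ksp/[PO₄³⁻]^2)^(1/3) = 2.62×10⁻⁹ mol L⁻¹
BaSO₄ requires the lower [Ba²⁺], so it precipitates first.

BaSO₄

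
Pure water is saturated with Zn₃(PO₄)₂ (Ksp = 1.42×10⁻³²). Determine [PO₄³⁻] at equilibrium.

3.35×10⁻⁷ M

Zn₃(PO₄)₂(s) ⇌ 3 Zn²⁺(aq) + 2 PO₄³⁻(aq)
Let s be the molar solubility. Then [Zn²⁺] = 3s and [PO₄³⁻] = 2s.
Ksp = [Zn²⁺]^3[PO₄³⁻]^2 = (3s)^3 · (2s)^2 = 108s^5 = 1.42×10⁻³²
s = 1.67×10⁻⁷ mol L⁻¹
[PO₄³⁻] = 2s = 3.35×10⁻⁷ mol L⁻¹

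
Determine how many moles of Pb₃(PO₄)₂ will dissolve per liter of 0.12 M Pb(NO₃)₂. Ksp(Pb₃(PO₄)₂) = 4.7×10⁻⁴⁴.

Pb₃(PO₄)₂(s) ⇌ 3 Pb²⁺(aq) + 2 PO₄³⁻(aq)
Let s be the solubility of Pb₃(PO₄)₂ here. The common ion gives [Pb²⁺] ≈ 0.12 M, and [PO₄³⁻] = 2s.
Ksp = [Pb²⁺]^3[PO₄³⁻]^2 = (0.12)^3(2s)^2
(2s)^2 = 4.7×10⁻⁴⁴ / (0.12)^3 = 2.7×10⁻⁴¹
s = 2.6×10⁻²¹ M

2.6×10⁻²¹ M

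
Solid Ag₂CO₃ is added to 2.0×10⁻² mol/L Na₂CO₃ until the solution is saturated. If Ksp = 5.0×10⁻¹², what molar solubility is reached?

7.9×10⁻⁶ M

Ag₂CO₃(s) ⇌ 2 Ag⁺(aq) + CO₃²⁻(aq)
The solution already contains CO₃²⁻ at 2.0×10⁻² mol/L. Let s be the molar solubility of Ag₂CO₃.
[CO₃²⁻] ≈ 2.0×10⁻² mol/L (common ion dominates); [Ag⁺] = 2s.
Ksp = [Ag⁺]^2[CO₃²⁻] = (2s)^2(2.0×10⁻²)
(2s)^2 = 5.0×10⁻¹² / (2.0×10⁻²) = 2.5×10⁻¹⁰
s = 7.9×10⁻⁶ mol/L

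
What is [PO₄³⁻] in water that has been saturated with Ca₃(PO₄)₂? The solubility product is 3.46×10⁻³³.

Ca₃(PO₄)₂(s) ⇌ 3 Ca²⁺(aq) + 2 PO₄³⁻(aq)
Let s be the molar solubility. Then [Ca²⁺] = 3s and [PO₄³⁻] = 2s.
Ksp = [Ca²⁺]^3[PO₄³⁻]^2 = (3s)^3 · (2s)^2 = 108s^5 = 3.46×10⁻³³
s = 1.26×10⁻⁷ mol/L
[PO₄³⁻] = 2s = 2.52×10⁻⁷ mol/L

2.52×10⁻⁷ M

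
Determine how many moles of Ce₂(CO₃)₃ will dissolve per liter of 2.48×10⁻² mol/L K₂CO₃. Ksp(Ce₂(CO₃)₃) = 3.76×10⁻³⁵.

7.85×10⁻¹⁶ M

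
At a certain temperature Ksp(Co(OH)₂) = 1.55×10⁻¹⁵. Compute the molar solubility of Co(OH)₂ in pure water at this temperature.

7.29×10⁻⁶ M

Co(OH)₂(s) ⇌ Co²⁺(aq) + 2 OH⁻(aq)
With molar solubility s: [Co²⁺] = s, [OH⁻] = 2s.
Ksp = [Co²⁺][OH⁻]^2 = s · (2s)^2 = 4s^3
4s^3 = 1.55×10⁻¹⁵  ⇒  s^3 = 3.88×10⁻¹⁶
Taking the 3rd root, s = 7.29×10⁻⁶ M.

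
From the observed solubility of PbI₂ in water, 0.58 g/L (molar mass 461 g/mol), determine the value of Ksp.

Convert to molarity: s = 0.58 / 461 = 1.258×10⁻³ mol/L
PbI₂(s) ⇌ Pb²⁺(aq) + 2 I⁻(aq)
Let s be the molar solubility. Then [Pb²⁺] = s and [I⁻] = 2s.
Ksp = [Pb²⁺][I⁻]^2 = s · (2s)^2 = 4s^3
Ksp = 4 × (1.258×10⁻³)^3 = 8.0×10⁻⁹

Ksp = 8.0×10⁻⁹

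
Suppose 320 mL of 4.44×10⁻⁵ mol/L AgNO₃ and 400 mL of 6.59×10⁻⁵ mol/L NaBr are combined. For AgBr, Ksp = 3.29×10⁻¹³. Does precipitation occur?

Yes

After mixing, V = 320 mL + 400 mL = 720 mL.
[Ag⁺] = (4.44×10⁻⁵)(320)/720 = 1.97×10⁻⁵ mol/L
[Br⁻] = (6.59×10⁻⁵)(400)/720 = 3.66×10⁻⁵ mol/L
Q = [Ag⁺][Br⁻] = 7.22×10⁻¹⁰
Because Q > Ksp (7.22×10⁻¹⁰ vs 3.29×10⁻¹³), a precipitate of AgBr forms.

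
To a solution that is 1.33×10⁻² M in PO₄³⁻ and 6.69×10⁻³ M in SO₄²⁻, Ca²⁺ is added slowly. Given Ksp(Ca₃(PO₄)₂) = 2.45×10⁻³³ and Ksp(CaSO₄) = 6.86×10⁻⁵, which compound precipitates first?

Ca₃(PO₄)₂

Precipitation of each salt begins when its ion product equals Ksp.
For Ca₃(PO₄)₂: [Ca²⁺] = (Ksp/[PO₄³⁻]^2)^(1/3) = 2.40×10⁻¹⁰ M
For CaSO₄: [Ca²⁺] = (Ksp/[SO₄²⁻]) = 1.03×10⁻² M
Ca₃(PO₄)₂ requires the lower [Ca²⁺], so it precipitates first.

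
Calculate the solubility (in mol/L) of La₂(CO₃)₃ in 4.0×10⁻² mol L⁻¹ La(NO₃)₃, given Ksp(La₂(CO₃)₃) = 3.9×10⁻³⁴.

2.1×10⁻¹¹ M

La₂(CO₃)₃(s) ⇌ 2 La³⁺(aq) + 3 CO₃²⁻(aq)
With La³⁺ already at 4.0×10⁻² mol L⁻¹ and s small, take [La³⁺] ≈ 4.0×10⁻² mol L⁻¹ and [CO₃²⁻] = 3s.
Ksp = [La³⁺]^2[CO₃²⁻]^3 = (4.0×10⁻²)^2(3s)^3
(3s)^3 = 3.9×10⁻³⁴ / (4.0×10⁻²)^2 = 2.4×10⁻³¹
s = 2.1×10⁻¹¹ mol L⁻¹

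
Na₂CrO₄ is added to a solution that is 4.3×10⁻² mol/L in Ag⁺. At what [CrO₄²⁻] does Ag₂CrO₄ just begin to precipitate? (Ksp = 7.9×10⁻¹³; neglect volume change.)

4.3×10⁻¹⁰ M

A salt starts to precipitate once the ion product Q reaches its Ksp.
Ag₂CrO₄(s) ⇌ 2 Ag⁺(aq) + CrO₄²⁻(aq)
Ksp = [Ag⁺]^2[CrO₄²⁻] = [CrO₄²⁻](4.3×10⁻²)^2
[CrO₄²⁻] = 7.9×10⁻¹³ / (4.3×10⁻²)^2 = 4.3×10⁻¹⁰
[CrO₄²⁻] = 4.3×10⁻¹⁰ mol/L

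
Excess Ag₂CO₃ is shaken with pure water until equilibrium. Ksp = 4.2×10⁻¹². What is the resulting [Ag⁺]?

2.0×10⁻⁴ M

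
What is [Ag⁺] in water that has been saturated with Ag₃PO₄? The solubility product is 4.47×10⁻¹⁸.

6.05×10⁻⁵ M

Ag₃PO₄(s) ⇌ 3 Ag⁺(aq) + PO₄³⁻(aq)
Let s be the molar solubility. Then [Ag⁺] = 3s and [PO₄³⁻] = s.
Ksp = [Ag⁺]^3[PO₄³⁻] = (3s)^3 · s = 27s^4 = 4.47×10⁻¹⁸
s = 2.02×10⁻⁵ mol/L
[Ag⁺] = 3s = 6.05×10⁻⁵ mol/L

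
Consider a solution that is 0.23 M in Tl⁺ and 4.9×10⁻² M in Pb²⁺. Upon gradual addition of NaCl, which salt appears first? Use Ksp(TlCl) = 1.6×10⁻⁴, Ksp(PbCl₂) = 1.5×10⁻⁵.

TlCl

Precipitation of each salt begins when its ion product equals Ksp.
For TlCl: [Cl⁻] = (Ksp/[Tl⁺]) = 7.0×10⁻⁴ M
For PbCl₂: [Cl⁻] = (Ksp/[Pb²⁺])^(1/2) = 1.7×10⁻² M
TlCl requires the lower [Cl⁻], so it precipitates first.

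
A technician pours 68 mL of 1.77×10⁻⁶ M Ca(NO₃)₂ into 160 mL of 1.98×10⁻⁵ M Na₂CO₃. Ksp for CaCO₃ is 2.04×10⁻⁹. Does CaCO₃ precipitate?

No

After mixing, V = 68 mL + 160 mL = 228 mL.
[Ca²⁺] = (1.77×10⁻⁶)(68)/228 = 5.28×10⁻⁷ M
[CO₃²⁻] = (1.98×10⁻⁵)(160)/228 = 1.39×10⁻⁵ M
Q = [Ca²⁺][CO₃²⁻] = 7.33×10⁻¹²
Since Q (7.33×10⁻¹²) is less than Ksp (2.04×10⁻⁹), no CaCO₃ precipitates.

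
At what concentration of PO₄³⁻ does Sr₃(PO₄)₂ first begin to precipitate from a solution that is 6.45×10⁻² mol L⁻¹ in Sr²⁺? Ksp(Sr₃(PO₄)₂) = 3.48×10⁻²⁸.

The threshold for precipitation is Q = Ksp.
Sr₃(PO₄)₂(s) ⇌ 3 Sr²⁺(aq) + 2 PO₄³⁻(aq)
Ksp = [Sr²⁺]^3[PO₄³⁻]^2 = [PO₄³⁻]^2(6.45×10⁻²)^3
[PO₄³⁻]^2 = 3.48×10⁻²⁸ / (6.45×10⁻²)^3 = 1.30×10⁻²⁴
[PO₄³⁻] = 1.14×10⁻¹² mol L⁻¹

1.14×10⁻¹² M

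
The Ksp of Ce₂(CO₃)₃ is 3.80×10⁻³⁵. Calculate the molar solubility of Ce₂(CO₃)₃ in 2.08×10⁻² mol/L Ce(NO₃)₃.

Ce₂(CO₃)₃(s) ⇌ 2 Ce³⁺(aq) + 3 CO₃²⁻(aq)
With Ce³⁺ already at 2.08×10⁻² mol/L and s small, take [Ce³⁺] ≈ 2.08×10⁻² mol/L and [CO₃²⁻] = 3s.
Ksp = [Ce³⁺]^2[CO₃²⁻]^3 = (2.08×10⁻²)^2(3s)^3
(3s)^3 = 3.80×10⁻³⁵ / (2.08×10⁻²)^2 = 8.78×10⁻³²
s = 1.48×10⁻¹¹ mol/L

1.48×10⁻¹¹ M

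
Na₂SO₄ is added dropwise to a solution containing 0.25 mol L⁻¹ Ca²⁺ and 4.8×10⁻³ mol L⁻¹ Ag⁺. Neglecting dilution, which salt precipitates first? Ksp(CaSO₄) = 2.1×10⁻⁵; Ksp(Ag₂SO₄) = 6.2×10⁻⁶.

A salt starts to precipitate once the ion product Q reaches its Ksp.
For CaSO₄: [SO₄²⁻] = (Ksp/[Ca²⁺]) = 8.4×10⁻⁵ mol L⁻¹
For Ag₂SO₄: [SO₄²⁻] = (Ksp/[Ag⁺]^2) = 0.27 mol L⁻¹
The smaller threshold [SO₄²⁻] is reached first, so CaSO₄ precipitates first.

CaSO₄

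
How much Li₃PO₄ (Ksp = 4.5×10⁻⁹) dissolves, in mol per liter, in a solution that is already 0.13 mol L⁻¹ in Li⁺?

Li₃PO₄(s) ⇌ 3 Li⁺(aq) + PO₄³⁻(aq)
Li⁺ is already present at 0.13 mol L⁻¹. If s mol/L of Li₃PO₄ dissolves, [PO₄³⁻] = s while [Li⁺] ≈ 0.13 mol L⁻¹.
Ksp = [Li⁺]^3[PO₄³⁻] = (0.13)^3s
s = 4.5×10⁻⁹ / (0.13)^3 = 2.0×10⁻⁶
s = 2.0×10⁻⁶ mol L⁻¹

2.0×10⁻⁶ M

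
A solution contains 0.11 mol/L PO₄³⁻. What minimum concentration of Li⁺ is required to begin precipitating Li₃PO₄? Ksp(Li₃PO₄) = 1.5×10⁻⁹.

Each salt precipitates once Q = Ksp for that salt.
Li₃PO₄(s) ⇌ 3 Li⁺(aq) + PO₄³⁻(aq)
Ksp = [Li⁺]^3[PO₄³⁻] = [Li⁺]^3(0.11)
[Li⁺]^3 = 1.5×10⁻⁹ / (0.11) = 1.4×10⁻⁸
[Li⁺] = 2.4×10⁻³ mol/L

2.4×10⁻³ M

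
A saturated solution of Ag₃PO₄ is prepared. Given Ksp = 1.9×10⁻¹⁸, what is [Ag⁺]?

4.9×10⁻⁵ M

Ag₃PO₄(s) ⇌ 3 Ag⁺(aq) + PO₄³⁻(aq)
For each mole of Ag₃PO₄ that dissolves per liter, [Ag⁺] = 3s and [PO₄³⁻] = s; let s denote this solubility.
Ksp = [Ag⁺]^3[PO₄³⁻] = (3s)^3 · s = 27s^4 = 1.9×10⁻¹⁸
s = 1.6×10⁻⁵ mol/L
[Ag⁺] = 3s = 4.9×10⁻⁵ mol/L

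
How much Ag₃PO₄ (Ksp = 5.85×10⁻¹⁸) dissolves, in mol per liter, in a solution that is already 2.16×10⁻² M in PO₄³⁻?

2.16×10⁻⁶ M

Ag₃PO₄(s) ⇌ 3 Ag⁺(aq) + PO₄³⁻(aq)
PO₄³⁻ is already present at 2.16×10⁻² M. If s mol/L of Ag₃PO₄ dissolves, [Ag⁺] = 3s while [PO₄³⁻] ≈ 2.16×10⁻² M.
Ksp = [Ag⁺]^3[PO₄³⁻] = (3s)^3(2.16×10⁻²)
(3s)^3 = 5.85×10⁻¹⁸ / (2.16×10⁻²) = 2.71×10⁻¹⁶
s = 2.16×10⁻⁶ M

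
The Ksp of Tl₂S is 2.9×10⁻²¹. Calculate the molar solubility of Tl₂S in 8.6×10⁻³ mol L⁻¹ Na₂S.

2.9×10⁻¹⁰ M

Tl₂S(s) ⇌ 2 Tl⁺(aq) + S²⁻(aq)
The solution already contains S²⁻ at 8.6×10⁻³ mol L⁻¹. Let s be the molar solubility of Tl₂S.
[S²⁻] ≈ 8.6×10⁻³ mol L⁻¹ (common ion dominates); [Tl⁺] = 2s.
Ksp = [Tl⁺]^2[S²⁻] = (2s)^2(8.6×10⁻³)
(2s)^2 = 2.9×10⁻²¹ / (8.6×10⁻³) = 3.4×10⁻¹⁹
s = 2.9×10⁻¹⁰ mol L⁻¹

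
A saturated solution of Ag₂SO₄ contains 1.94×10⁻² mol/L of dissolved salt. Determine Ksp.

Ksp = 2.92×10⁻⁵

Ag₂SO₄(s) ⇌ 2 Ag⁺(aq) + SO₄²⁻(aq)
Call the molar solubility s, so that [Ag⁺] = 2s and [SO₄²⁻] = s.
Ksp = [Ag⁺]^2[SO₄²⁻] = (2s)^2 · s = 4s^3
Ksp = 4 × (1.94×10⁻²)^3 = 2.92×10⁻⁵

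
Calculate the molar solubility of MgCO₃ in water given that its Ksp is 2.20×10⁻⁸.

1.48×10⁻⁴ M

MgCO₃(s) ⇌ Mg²⁺(aq) + CO₃²⁻(aq)
Let s be the molar solubility. Then [Mg²⁺] = s and [CO₃²⁻] = s.
Ksp = [Mg²⁺][CO₃²⁻] = s · s = s^2
s^2 = 2.20×10⁻⁸
s = 1.48×10⁻⁴ mol L⁻¹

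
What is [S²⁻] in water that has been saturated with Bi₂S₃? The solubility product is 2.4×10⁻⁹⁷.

Bi₂S₃(s) ⇌ 2 Bi³⁺(aq) + 3 S²⁻(aq)
For each mole of Bi₂S₃ that dissolves per liter, [Bi³⁺] = 2s and [S²⁻] = 3s; let s denote this solubility.
Ksp = [Bi³⁺]^2[S²⁻]^3 = (2s)^2 · (3s)^3 = 108s^5 = 2.4×10⁻⁹⁷
s = 1.9×10⁻²⁰ mol L⁻¹
[S²⁻] = 3s = 5.6×10⁻²⁰ mol L⁻¹

5.6×10⁻²⁰ M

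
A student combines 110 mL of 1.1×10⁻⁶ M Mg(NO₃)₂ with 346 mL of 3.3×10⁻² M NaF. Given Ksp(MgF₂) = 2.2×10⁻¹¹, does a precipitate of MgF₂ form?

Yes

The combined volume is 456 mL.
[Mg²⁺] = (1.1×10⁻⁶)(110)/456 = 2.7×10⁻⁷ M
[F⁻] = (3.3×10⁻²)(346)/456 = 2.5×10⁻² M
Q = [Mg²⁺][F⁻]^2 = 1.7×10⁻¹⁰
Q = 1.7×10⁻¹⁰ > Ksp = 2.2×10⁻¹¹, so the solution is supersaturated and MgF₂ precipitates.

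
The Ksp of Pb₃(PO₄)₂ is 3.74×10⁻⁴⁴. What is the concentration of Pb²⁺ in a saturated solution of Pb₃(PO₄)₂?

Pb₃(PO₄)₂(s) ⇌ 3 Pb²⁺(aq) + 2 PO₄³⁻(aq)
If s mol/L of Pb₃(PO₄)₂ dissolves, [Pb²⁺] = 3s and [PO₄³⁻] = 2s.
Ksp = [Pb²⁺]^3[PO₄³⁻]^2 = (3s)^3 · (2s)^2 = 108s^5 = 3.74×10⁻⁴⁴
s = 8.09×10⁻¹⁰ M
[Pb²⁺] = 3s = 2.43×10⁻⁹ M

2.43×10⁻⁹ M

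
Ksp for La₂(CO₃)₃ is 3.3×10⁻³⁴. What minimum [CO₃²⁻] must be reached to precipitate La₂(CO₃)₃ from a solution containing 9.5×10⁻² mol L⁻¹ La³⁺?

3.3×10⁻¹¹ M

Precipitation of each salt begins when its ion product equals Ksp.
La₂(CO₃)₃(s) ⇌ 2 La³⁺(aq) + 3 CO₃²⁻(aq)
Ksp = [La³⁺]^2[CO₃²⁻]^3 = [CO₃²⁻]^3(9.5×10⁻²)^2
[CO₃²⁻]^3 = 3.3×10⁻³⁴ / (9.5×10⁻²)^2 = 3.7×10⁻³²
[CO₃²⁻] = 3.3×10⁻¹¹ mol L⁻¹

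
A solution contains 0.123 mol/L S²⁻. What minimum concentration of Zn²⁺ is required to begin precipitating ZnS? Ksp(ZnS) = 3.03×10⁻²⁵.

2.46×10⁻²⁴ M

Precipitation begins when Q = Ksp.
ZnS(s) ⇌ Zn²⁺(aq) + S²⁻(aq)
Ksp = [Zn²⁺][S²⁻] = [Zn²⁺](0.123)
[Zn²⁺] = 3.03×10⁻²⁵ / (0.123) = 2.46×10⁻²⁴
[Zn²⁺] = 2.46×10⁻²⁴ mol/L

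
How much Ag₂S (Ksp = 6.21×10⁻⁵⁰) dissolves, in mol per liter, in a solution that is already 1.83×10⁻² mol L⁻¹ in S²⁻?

9.21×10⁻²⁵ M

Ag₂S(s) ⇌ 2 Ag⁺(aq) + S²⁻(aq)
With S²⁻ already at 1.83×10⁻² mol L⁻¹ and s small, take [S²⁻] ≈ 1.83×10⁻² mol L⁻¹ and [Ag⁺] = 2s.
Ksp = [Ag⁺]^2[S²⁻] = (2s)^2(1.83×10⁻²)
(2s)^2 = 6.21×10⁻⁵⁰ / (1.83×10⁻²) = 3.39×10⁻⁴⁸
s = 9.21×10⁻²⁵ mol L⁻¹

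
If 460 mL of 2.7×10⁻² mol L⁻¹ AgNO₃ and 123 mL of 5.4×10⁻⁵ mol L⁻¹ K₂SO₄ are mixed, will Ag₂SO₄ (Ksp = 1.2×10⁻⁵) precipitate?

The combined volume is 583 mL.
[Ag⁺] = (2.7×10⁻²)(460)/583 = 2.1×10⁻² mol L⁻¹
[SO₄²⁻] = (5.4×10⁻⁵)(123)/583 = 1.1×10⁻⁵ mol L⁻¹
Q = [Ag⁺]^2[SO₄²⁻] = 5.2×10⁻⁹
Since Q (5.2×10⁻⁹) is less than Ksp (1.2×10⁻⁵), no Ag₂SO₄ precipitates.

No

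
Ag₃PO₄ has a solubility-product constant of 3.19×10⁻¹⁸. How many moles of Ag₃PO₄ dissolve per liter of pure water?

1.85×10⁻⁵ M

Ag₃PO₄(s) ⇌ 3 Ag⁺(aq) + PO₄³⁻(aq)
For each mole of Ag₃PO₄ that dissolves per liter, [Ag⁺] = 3s and [PO₄³⁻] = s; let s denote this solubility.
Ksp = [Ag⁺]^3[PO₄³⁻] = (3s)^3 · s = 27s^4
27s^4 = 3.19×10⁻¹⁸  ⇒  s^4 = 1.18×10⁻¹⁹
s = (1.18×10⁻¹⁹)^(1/4) = 1.85×10⁻⁵ mol/L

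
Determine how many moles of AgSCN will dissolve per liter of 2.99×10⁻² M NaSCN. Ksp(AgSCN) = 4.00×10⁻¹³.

AgSCN(s) ⇌ Ag⁺(aq) + SCN⁻(aq)
With SCN⁻ already at 2.99×10⁻² M and s small, take [SCN⁻] ≈ 2.99×10⁻² M and [Ag⁺] = s.
Ksp = [Ag⁺][SCN⁻] = s(2.99×10⁻²)
s = 4.00×10⁻¹³ / (2.99×10⁻²) = 1.34×10⁻¹¹
s = 1.34×10⁻¹¹ M

1.34×10⁻¹¹ M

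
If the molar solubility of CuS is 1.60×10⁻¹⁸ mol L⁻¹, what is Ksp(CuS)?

CuS(s) ⇌ Cu²⁺(aq) + S²⁻(aq)
For each mole of CuS that dissolves per liter, [Cu²⁺] = s and [S²⁻] = s; let s denote this solubility.
Ksp = [Cu²⁺][S²⁻] = s · s = s^2
Ksp = (1.60×10⁻¹⁸)^2 = 2.56×10⁻³⁶

Ksp = 2.56×10⁻³⁶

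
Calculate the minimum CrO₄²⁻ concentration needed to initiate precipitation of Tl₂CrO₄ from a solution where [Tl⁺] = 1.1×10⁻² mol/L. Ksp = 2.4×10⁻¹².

Each salt precipitates once Q = Ksp for that salt.
Tl₂CrO₄(s) ⇌ 2 Tl⁺(aq) + CrO₄²⁻(aq)
Ksp = [Tl⁺]^2[CrO₄²⁻] = [CrO₄²⁻](1.1×10⁻²)^2
[CrO₄²⁻] = 2.4×10⁻¹² / (1.1×10⁻²)^2 = 2.0×10⁻⁸
[CrO₄²⁻] = 2.0×10⁻⁸ mol/L

2.0×10⁻⁸ M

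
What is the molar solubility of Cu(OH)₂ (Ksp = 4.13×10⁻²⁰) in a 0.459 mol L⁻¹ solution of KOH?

1.96×10⁻¹⁹ M

Cu(OH)₂(s) ⇌ Cu²⁺(aq) + 2 OH⁻(aq)
OH⁻ is already present at 0.459 mol L⁻¹. If s mol/L of Cu(OH)₂ dissolves, [Cu²⁺] = s while [OH⁻] ≈ 0.459 mol L⁻¹.
Ksp = [Cu²⁺][OH⁻]^2 = s(0.459)^2
s = 4.13×10⁻²⁰ / (0.459)^2 = 1.96×10⁻¹⁹
s = 1.96×10⁻¹⁹ mol L⁻¹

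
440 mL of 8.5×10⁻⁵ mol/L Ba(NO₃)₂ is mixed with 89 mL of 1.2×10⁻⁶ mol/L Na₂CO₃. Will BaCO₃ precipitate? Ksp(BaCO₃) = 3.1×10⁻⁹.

No

The combined volume is 529 mL.
[Ba²⁺] = (8.5×10⁻⁵)(440)/529 = 7.1×10⁻⁵ mol/L
[CO₃²⁻] = (1.2×10⁻⁶)(89)/529 = 2.0×10⁻⁷ mol/L
Q = [Ba²⁺][CO₃²⁻] = 1.4×10⁻¹¹
Q < Ksp (1.4×10⁻¹¹ vs 3.1×10⁻⁹); the solution remains unsaturated and no precipitate forms.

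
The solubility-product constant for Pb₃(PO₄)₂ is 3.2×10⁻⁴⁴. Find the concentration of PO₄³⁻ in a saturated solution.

Pb₃(PO₄)₂(s) ⇌ 3 Pb²⁺(aq) + 2 PO₄³⁻(aq)
Call the molar solubility s, so that [Pb²⁺] = 3s and [PO₄³⁻] = 2s.
Ksp = [Pb²⁺]^3[PO₄³⁻]^2 = (3s)^3 · (2s)^2 = 108s^5 = 3.2×10⁻⁴⁴
s = 7.8×10⁻¹⁰ mol L⁻¹
[PO₄³⁻] = 2s = 1.6×10⁻⁹ mol L⁻¹

1.6×10⁻⁹ M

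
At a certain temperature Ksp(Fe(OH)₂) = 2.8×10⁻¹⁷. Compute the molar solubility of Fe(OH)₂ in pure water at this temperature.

1.9×10⁻⁶ M

Fe(OH)₂(s) ⇌ Fe²⁺(aq) + 2 OH⁻(aq)
For each mole of Fe(OH)₂ that dissolves per liter, [Fe²⁺] = s and [OH⁻] = 2s; let s denote this solubility.
Ksp = [Fe²⁺][OH⁻]^2 = s · (2s)^2 = 4s^3
4s^3 = 2.8×10⁻¹⁷  ⇒  s^3 = 7.0×10⁻¹⁸
Taking the 3rd root, s = 1.9×10⁻⁶ mol L⁻¹.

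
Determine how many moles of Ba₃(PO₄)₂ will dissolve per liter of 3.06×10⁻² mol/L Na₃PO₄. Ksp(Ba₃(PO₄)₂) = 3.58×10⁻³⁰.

5.21×10⁻¹⁰ M

Ba₃(PO₄)₂(s) ⇌ 3 Ba²⁺(aq) + 2 PO₄³⁻(aq)
With PO₄³⁻ already at 3.06×10⁻² mol/L and s small, take [PO₄³⁻] ≈ 3.06×10⁻² mol/L and [Ba²⁺] = 3s.
Ksp = [Ba²⁺]^3[PO₄³⁻]^2 = (3s)^3(3.06×10⁻²)^2
(3s)^3 = 3.58×10⁻³⁰ / (3.06×10⁻²)^2 = 3.82×10⁻²⁷
s = 5.21×10⁻¹⁰ mol/L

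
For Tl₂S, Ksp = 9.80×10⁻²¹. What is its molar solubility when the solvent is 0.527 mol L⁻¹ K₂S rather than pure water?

6.82×10⁻¹¹ M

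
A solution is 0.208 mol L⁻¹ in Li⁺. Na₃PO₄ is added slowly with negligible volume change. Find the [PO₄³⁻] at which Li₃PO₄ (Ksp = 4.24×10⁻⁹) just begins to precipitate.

4.71×10⁻⁷ M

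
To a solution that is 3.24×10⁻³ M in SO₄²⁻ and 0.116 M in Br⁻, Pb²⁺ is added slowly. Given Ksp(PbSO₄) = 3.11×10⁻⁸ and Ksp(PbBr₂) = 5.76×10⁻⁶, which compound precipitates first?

PbSO₄

Precipitation begins when Q = Ksp.
For PbSO₄: [Pb²⁺] = (Ksp/[SO₄²⁻]) = 9.60×10⁻⁶ M
For PbBr₂: [Pb²⁺] = (Ksp/[Br⁻]^2) = 4.28×10⁻⁴ M
The smaller threshold [Pb²⁺] is reached first, so PbSO₄ precipitates first.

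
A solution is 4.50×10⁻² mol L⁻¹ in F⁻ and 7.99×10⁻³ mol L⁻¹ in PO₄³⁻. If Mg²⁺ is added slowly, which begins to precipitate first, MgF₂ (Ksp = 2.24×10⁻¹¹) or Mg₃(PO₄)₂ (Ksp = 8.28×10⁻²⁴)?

MgF₂

Each salt precipitates once Q = Ksp for that salt.
For MgF₂: [Mg²⁺] = (Ksp/[F⁻]^2) = 1.11×10⁻⁸ mol L⁻¹
For Mg₃(PO₄)₂: [Mg²⁺] = (Ksp/[PO₄³⁻]^2)^(1/3) = 5.06×10⁻⁷ mol L⁻¹
MgF₂ requires the lower [Mg²⁺], so it precipitates first.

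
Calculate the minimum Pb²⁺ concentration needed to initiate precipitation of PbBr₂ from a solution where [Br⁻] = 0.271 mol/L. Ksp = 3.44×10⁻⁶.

4.68×10⁻⁵ M

Precipitation begins when Q = Ksp.
PbBr₂(s) ⇌ Pb²⁺(aq) + 2 Br⁻(aq)
Ksp = [Pb²⁺][Br⁻]^2 = [Pb²⁺](0.271)^2
[Pb²⁺] = 3.44×10⁻⁶ / (0.271)^2 = 4.68×10⁻⁵
[Pb²⁺] = 4.68×10⁻⁵ mol/L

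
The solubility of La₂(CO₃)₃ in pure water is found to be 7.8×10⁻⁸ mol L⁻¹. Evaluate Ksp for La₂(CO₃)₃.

La₂(CO₃)₃(s) ⇌ 2 La³⁺(aq) + 3 CO₃²⁻(aq)
If s mol/L of La₂(CO₃)₃ dissolves, [La³⁺] = 2s and [CO₃²⁻] = 3s.
Ksp = [La³⁺]^2[CO₃²⁻]^3 = (2s)^2 · (3s)^3 = 108s^5
Ksp = 108 × (7.8×10⁻⁸)^5 = 3.1×10⁻³⁴

Ksp = 3.1×10⁻³⁴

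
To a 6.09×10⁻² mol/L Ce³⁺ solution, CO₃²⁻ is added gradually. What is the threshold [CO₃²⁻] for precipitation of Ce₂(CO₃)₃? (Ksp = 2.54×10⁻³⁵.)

1.90×10⁻¹¹ M

A salt starts to precipitate once the ion product Q reaches its Ksp.
Ce₂(CO₃)₃(s) ⇌ 2 Ce³⁺(aq) + 3 CO₃²⁻(aq)
Ksp = [Ce³⁺]^2[CO₃²⁻]^3 = [CO₃²⁻]^3(6.09×10⁻²)^2
[CO₃²⁻]^3 = 2.54×10⁻³⁵ / (6.09×10⁻²)^2 = 6.85×10⁻³³
[CO₃²⁻] = 1.90×10⁻¹¹ mol/L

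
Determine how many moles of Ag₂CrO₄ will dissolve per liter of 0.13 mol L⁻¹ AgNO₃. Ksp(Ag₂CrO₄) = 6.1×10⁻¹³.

3.6×10⁻¹¹ M

Ag₂CrO₄(s) ⇌ 2 Ag⁺(aq) + CrO₄²⁻(aq)
Ag⁺ is already present at 0.13 mol L⁻¹. If s mol/L of Ag₂CrO₄ dissolves, [CrO₄²⁻] = s while [Ag⁺] ≈ 0.13 mol L⁻¹.
Ksp = [Ag⁺]^2[CrO₄²⁻] = (0.13)^2s
s = 6.1×10⁻¹³ / (0.13)^2 = 3.6×10⁻¹¹
s = 3.6×10⁻¹¹ mol L⁻¹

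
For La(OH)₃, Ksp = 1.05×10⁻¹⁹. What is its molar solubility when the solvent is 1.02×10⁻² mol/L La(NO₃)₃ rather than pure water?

7.25×10⁻⁷ M

La(OH)₃(s) ⇌ La³⁺(aq) + 3 OH⁻(aq)
La³⁺ is already present at 1.02×10⁻² mol/L. If s mol/L of La(OH)₃ dissolves, [OH⁻] = 3s while [La³⁺] ≈ 1.02×10⁻² mol/L.
Ksp = [La³⁺][OH⁻]^3 = (1.02×10⁻²)(3s)^3
(3s)^3 = 1.05×10⁻¹⁹ / (1.02×10⁻²) = 1.03×10⁻¹⁷
s = 7.25×10⁻⁷ mol/L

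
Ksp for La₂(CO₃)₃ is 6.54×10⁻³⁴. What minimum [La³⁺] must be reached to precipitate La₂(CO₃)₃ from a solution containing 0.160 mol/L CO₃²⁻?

Precipitation of each salt begins when its ion product equals Ksp.
La₂(CO₃)₃(s) ⇌ 2 La³⁺(aq) + 3 CO₃²⁻(aq)
Ksp = [La³⁺]^2[CO₃²⁻]^3 = [La³⁺]^2(0.160)^3
[La³⁺]^2 = 6.54×10⁻³⁴ / (0.160)^3 = 1.60×10⁻³¹
[La³⁺] = 4.00×10⁻¹⁶ mol/L

4.00×10⁻¹⁶ M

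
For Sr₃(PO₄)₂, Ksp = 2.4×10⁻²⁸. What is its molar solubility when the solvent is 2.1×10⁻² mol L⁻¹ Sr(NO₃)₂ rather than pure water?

2.5×10⁻¹² M

Sr₃(PO₄)₂(s) ⇌ 3 Sr²⁺(aq) + 2 PO₄³⁻(aq)
Let s be the solubility of Sr₃(PO₄)₂ here. The common ion gives [Sr²⁺] ≈ 2.1×10⁻² mol L⁻¹, and [PO₄³⁻] = 2s.
Ksp = [Sr²⁺]^3[PO₄³⁻]^2 = (2.1×10⁻²)^3(2s)^2
(2s)^2 = 2.4×10⁻²⁸ / (2.1×10⁻²)^3 = 2.6×10⁻²³
s = 2.5×10⁻¹² mol L⁻¹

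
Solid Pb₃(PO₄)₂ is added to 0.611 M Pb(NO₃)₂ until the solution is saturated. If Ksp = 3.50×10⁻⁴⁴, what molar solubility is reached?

Pb₃(PO₄)₂(s) ⇌ 3 Pb²⁺(aq) + 2 PO₄³⁻(aq)
The solution already contains Pb²⁺ at 0.611 M. Let s be the molar solubility of Pb₃(PO₄)₂.
[Pb²⁺] ≈ 0.611 M (common ion dominates); [PO₄³⁻] = 2s.
Ksp = [Pb²⁺]^3[PO₄³⁻]^2 = (0.611)^3(2s)^2
(2s)^2 = 3.50×10⁻⁴⁴ / (0.611)^3 = 1.53×10⁻⁴³
s = 1.96×10⁻²² M

1.96×10⁻²² M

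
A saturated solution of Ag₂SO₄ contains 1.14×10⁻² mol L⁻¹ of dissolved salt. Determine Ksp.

Ksp = 5.93×10⁻⁶

Ag₂SO₄(s) ⇌ 2 Ag⁺(aq) + SO₄²⁻(aq)
Call the molar solubility s, so that [Ag⁺] = 2s and [SO₄²⁻] = s.
Ksp = [Ag⁺]^2[SO₄²⁻] = (2s)^2 · s = 4s^3
Ksp = 4 × (1.14×10⁻²)^3 = 5.93×10⁻⁶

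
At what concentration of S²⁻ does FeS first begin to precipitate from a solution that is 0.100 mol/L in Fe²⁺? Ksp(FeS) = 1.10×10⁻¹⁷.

1.10×10⁻¹⁶ M

A salt starts to precipitate once the ion product Q reaches its Ksp.
FeS(s) ⇌ Fe²⁺(aq) + S²⁻(aq)
Ksp = [Fe²⁺][S²⁻] = [S²⁻](0.100)
[S²⁻] = 1.10×10⁻¹⁷ / (0.100) = 1.10×10⁻¹⁶
[S²⁻] = 1.10×10⁻¹⁶ mol/L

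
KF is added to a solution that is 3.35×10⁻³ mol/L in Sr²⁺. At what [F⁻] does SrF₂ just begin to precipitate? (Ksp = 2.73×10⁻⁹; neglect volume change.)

9.03×10⁻⁴ M

A salt starts to precipitate once the ion product Q reaches its Ksp.
SrF₂(s) ⇌ Sr²⁺(aq) + 2 F⁻(aq)
Ksp = [Sr²⁺][F⁻]^2 = [F⁻]^2(3.35×10⁻³)
[F⁻]^2 = 2.73×10⁻⁹ / (3.35×10⁻³) = 8.15×10⁻⁷
[F⁻] = 9.03×10⁻⁴ mol/L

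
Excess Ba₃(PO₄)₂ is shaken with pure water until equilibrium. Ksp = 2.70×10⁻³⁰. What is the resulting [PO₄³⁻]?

Ba₃(PO₄)₂(s) ⇌ 3 Ba²⁺(aq) + 2 PO₄³⁻(aq)
Let s be the molar solubility. Then [Ba²⁺] = 3s and [PO₄³⁻] = 2s.
Ksp = [Ba²⁺]^3[PO₄³⁻]^2 = (3s)^3 · (2s)^2 = 108s^5 = 2.70×10⁻³⁰
s = 4.78×10⁻⁷ mol/L
[PO₄³⁻] = 2s = 9.56×10⁻⁷ mol/L

9.56×10⁻⁷ M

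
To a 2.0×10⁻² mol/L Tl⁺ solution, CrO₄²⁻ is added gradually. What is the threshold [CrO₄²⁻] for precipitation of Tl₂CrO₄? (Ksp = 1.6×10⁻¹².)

4.0×10⁻⁹ M

The threshold for precipitation is Q = Ksp.
Tl₂CrO₄(s) ⇌ 2 Tl⁺(aq) + CrO₄²⁻(aq)
Ksp = [Tl⁺]^2[CrO₄²⁻] = [CrO₄²⁻](2.0×10⁻²)^2
[CrO₄²⁻] = 1.6×10⁻¹² / (2.0×10⁻²)^2 = 4.0×10⁻⁹
[CrO₄²⁻] = 4.0×10⁻⁹ mol/L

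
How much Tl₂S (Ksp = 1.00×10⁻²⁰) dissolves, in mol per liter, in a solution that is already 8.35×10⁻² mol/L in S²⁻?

Tl₂S(s) ⇌ 2 Tl⁺(aq) + S²⁻(aq)
Let s be the solubility of Tl₂S here. The common ion gives [S²⁻] ≈ 8.35×10⁻² mol/L, and [Tl⁺] = 2s.
Ksp = [Tl⁺]^2[S²⁻] = (2s)^2(8.35×10⁻²)
(2s)^2 = 1.00×10⁻²⁰ / (8.35×10⁻²) = 1.20×10⁻¹⁹
s = 1.73×10⁻¹⁰ mol/L

1.73×10⁻¹⁰ M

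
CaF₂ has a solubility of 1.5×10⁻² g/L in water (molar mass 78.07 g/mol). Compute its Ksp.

Ksp = 2.8×10⁻¹¹

Molar solubility s = (1.5×10⁻² g/L) / (78.07 g/mol) = 1.921×10⁻⁴ mol/L
CaF₂(s) ⇌ Ca²⁺(aq) + 2 F⁻(aq)
Call the molar solubility s, so that [Ca²⁺] = s and [F⁻] = 2s.
Ksp = [Ca²⁺][F⁻]^2 = s · (2s)^2 = 4s^3
Ksp = 4 × (1.921×10⁻⁴)^3 = 2.8×10⁻¹¹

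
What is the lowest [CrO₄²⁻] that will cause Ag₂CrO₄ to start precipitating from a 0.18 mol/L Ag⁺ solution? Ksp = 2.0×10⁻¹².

6.2×10⁻¹¹ M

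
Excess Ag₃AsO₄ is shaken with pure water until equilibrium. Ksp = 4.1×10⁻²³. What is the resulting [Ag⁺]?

3.3×10⁻⁶ M

Ag₃AsO₄(s) ⇌ 3 Ag⁺(aq) + AsO₄³⁻(aq)
Let s be the molar solubility. Then [Ag⁺] = 3s and [AsO₄³⁻] = s.
Ksp = [Ag⁺]^3[AsO₄³⁻] = (3s)^3 · s = 27s^4 = 4.1×10⁻²³
s = 1.1×10⁻⁶ mol L⁻¹
[Ag⁺] = 3s = 3.3×10⁻⁶ mol L⁻¹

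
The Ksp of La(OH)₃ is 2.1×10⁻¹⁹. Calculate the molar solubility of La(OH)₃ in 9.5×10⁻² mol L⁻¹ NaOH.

2.4×10⁻¹⁶ M

La(OH)₃(s) ⇌ La³⁺(aq) + 3 OH⁻(aq)
The solution already contains OH⁻ at 9.5×10⁻² mol L⁻¹. Let s be the molar solubility of La(OH)₃.
[OH⁻] ≈ 9.5×10⁻² mol L⁻¹ (common ion dominates); [La³⁺] = s.
Ksp = [La³⁺][OH⁻]^3 = s(9.5×10⁻²)^3
s = 2.1×10⁻¹⁹ / (9.5×10⁻²)^3 = 2.4×10⁻¹⁶
s = 2.4×10⁻¹⁶ mol L⁻¹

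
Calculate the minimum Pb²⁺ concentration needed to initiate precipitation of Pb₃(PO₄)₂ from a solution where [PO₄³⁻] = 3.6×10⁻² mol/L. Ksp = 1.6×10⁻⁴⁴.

2.3×10⁻¹⁴ M

Precipitation begins when Q = Ksp.
Pb₃(PO₄)₂(s) ⇌ 3 Pb²⁺(aq) + 2 PO₄³⁻(aq)
Ksp = [Pb²⁺]^3[PO₄³⁻]^2 = [Pb²⁺]^3(3.6×10⁻²)^2
[Pb²⁺]^3 = 1.6×10⁻⁴⁴ / (3.6×10⁻²)^2 = 1.2×10⁻⁴¹
[Pb²⁺] = 2.3×10⁻¹⁴ mol/L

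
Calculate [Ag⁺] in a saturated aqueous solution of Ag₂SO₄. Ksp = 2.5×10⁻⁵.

3.7×10⁻² M

Ag₂SO₄(s) ⇌ 2 Ag⁺(aq) + SO₄²⁻(aq)
If s mol/L of Ag₂SO₄ dissolves, [Ag⁺] = 2s and [SO₄²⁻] = s.
Ksp = [Ag⁺]^2[SO₄²⁻] = (2s)^2 · s = 4s^3 = 2.5×10⁻⁵
s = 1.8×10⁻² M
[Ag⁺] = 2s = 3.7×10⁻² M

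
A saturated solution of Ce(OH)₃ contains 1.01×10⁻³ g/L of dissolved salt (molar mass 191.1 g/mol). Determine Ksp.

Ksp = 2.11×10⁻²⁰

s = (1.01×10⁻³ g L⁻¹)/(191.1 g mol⁻¹) = 5.2852×10⁻⁶ M
Ce(OH)₃(s) ⇌ Ce³⁺(aq) + 3 OH⁻(aq)
Call the molar solubility s, so that [Ce³⁺] = s and [OH⁻] = 3s.
Ksp = [Ce³⁺][OH⁻]^3 = s · (3s)^3 = 27s^4
Ksp = 27 × (5.2852×10⁻⁶)^4 = 2.11×10⁻²⁰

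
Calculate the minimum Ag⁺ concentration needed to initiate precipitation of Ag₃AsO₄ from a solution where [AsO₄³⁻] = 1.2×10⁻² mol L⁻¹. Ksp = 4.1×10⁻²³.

A salt starts to precipitate once the ion product Q reaches its Ksp.
Ag₃AsO₄(s) ⇌ 3 Ag⁺(aq) + AsO₄³⁻(aq)
Ksp = [Ag⁺]^3[AsO₄³⁻] = [Ag⁺]^3(1.2×10⁻²)
[Ag⁺]^3 = 4.1×10⁻²³ / (1.2×10⁻²) = 3.4×10⁻²¹
[Ag⁺] = 1.5×10⁻⁷ mol L⁻¹

1.5×10⁻⁷ M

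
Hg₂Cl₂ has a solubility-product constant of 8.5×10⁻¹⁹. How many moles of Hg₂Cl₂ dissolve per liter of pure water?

Hg₂Cl₂(s) ⇌ Hg₂²⁺(aq) + 2 Cl⁻(aq)
Call the molar solubility s, so that [Hg₂²⁺] = s and [Cl⁻] = 2s.
Ksp = [Hg₂²⁺][Cl⁻]^2 = s · (2s)^2 = 4s^3
4s^3 = 8.5×10⁻¹⁹  ⇒  s^3 = 2.1×10⁻¹⁹
Taking the 3rd root, s = 6.0×10⁻⁷ mol L⁻¹.

6.0×10⁻⁷ M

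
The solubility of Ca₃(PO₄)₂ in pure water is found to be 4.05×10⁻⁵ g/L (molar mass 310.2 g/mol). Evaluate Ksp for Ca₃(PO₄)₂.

Ksp = 4.10×10⁻³³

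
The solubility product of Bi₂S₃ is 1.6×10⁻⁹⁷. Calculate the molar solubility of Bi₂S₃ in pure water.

1.7×10⁻²⁰ M

Bi₂S₃(s) ⇌ 2 Bi³⁺(aq) + 3 S²⁻(aq)
If s mol/L of Bi₂S₃ dissolves, [Bi³⁺] = 2s and [S²⁻] = 3s.
Ksp = [Bi³⁺]^2[S²⁻]^3 = (2s)^2 · (3s)^3 = 108s^5
108s^5 = 1.6×10⁻⁹⁷  ⇒  s^5 = 1.5×10⁻⁹⁹
s = 1.7×10⁻²⁰ mol L⁻¹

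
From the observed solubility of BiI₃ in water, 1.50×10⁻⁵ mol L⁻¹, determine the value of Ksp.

BiI₃(s) ⇌ Bi³⁺(aq) + 3 I⁻(aq)
If s mol/L of BiI₃ dissolves, [Bi³⁺] = s and [I⁻] = 3s.
Ksp = [Bi³⁺][I⁻]^3 = s · (3s)^3 = 27s^4
Ksp = 27 × (1.50×10⁻⁵)^4 = 1.37×10⁻¹⁸

Ksp = 1.37×10⁻¹⁸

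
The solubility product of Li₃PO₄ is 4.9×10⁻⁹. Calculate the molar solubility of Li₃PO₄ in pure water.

Li₃PO₄(s) ⇌ 3 Li⁺(aq) + PO₄³⁻(aq)
Let s be the molar solubility. Then [Li⁺] = 3s and [PO₄³⁻] = s.
Ksp = [Li⁺]^3[PO₄³⁻] = (3s)^3 · s = 27s^4
27s^4 = 4.9×10⁻⁹  ⇒  s^4 = 1.8×10⁻¹⁰
Taking the 4th root, s = 3.7×10⁻³ M.

3.7×10⁻³ M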